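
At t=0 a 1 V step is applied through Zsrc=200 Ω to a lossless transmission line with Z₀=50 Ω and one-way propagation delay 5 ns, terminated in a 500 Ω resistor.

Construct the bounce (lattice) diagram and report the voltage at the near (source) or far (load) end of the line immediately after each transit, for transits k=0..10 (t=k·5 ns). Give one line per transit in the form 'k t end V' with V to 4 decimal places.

0 0 source 0.2000
1 5 load 0.3636
2 10 source 0.4618
3 15 load 0.5421
4 20 source 0.5903
5 25 load 0.6298
6 30 source 0.6534
7 35 load 0.6728
8 40 source 0.6844
9 45 load 0.6939
10 50 source 0.6996

Γ_L=0.818182, Γ_S=0.600000; launch V₁=1·50/250=0.200000
k=0 src: V=0.2000
k=1 load: inc=0.200000, refl=0.200000·0.818182=0.1636; V=0.000000+0.200000+0.163636=0.3636
k=2 src: inc=0.163636, refl=0.163636·0.600000=0.0982; V=0.200000+0.163636+0.098182=0.4618
k=3 load: inc=0.098182, refl=0.098182·0.818182=0.0803; V=0.363636+0.098182+0.080331=0.5421
k=4 src: inc=0.080331, refl=0.080331·0.600000=0.0482; V=0.461818+0.080331+0.048198=0.5903
k=5 load: inc=0.048198, refl=0.048198·0.818182=0.0394; V=0.542149+0.048198+0.039435=0.6298
k=6 src: inc=0.039435, refl=0.039435·0.600000=0.0237; V=0.590347+0.039435+0.023661=0.6534
k=7 load: inc=0.023661, refl=0.023661·0.818182=0.0194; V=0.629782+0.023661+0.019359=0.6728
k=8 src: inc=0.019359, refl=0.019359·0.600000=0.0116; V=0.653443+0.019359+0.011615=0.6844
k=9 load: inc=0.011615, refl=0.011615·0.818182=0.0095; V=0.672802+0.011615+0.009504=0.6939
k=10 src: inc=0.009504, refl=0.009504·0.600000=0.0057; V=0.684418+0.009504+0.005702=0.6996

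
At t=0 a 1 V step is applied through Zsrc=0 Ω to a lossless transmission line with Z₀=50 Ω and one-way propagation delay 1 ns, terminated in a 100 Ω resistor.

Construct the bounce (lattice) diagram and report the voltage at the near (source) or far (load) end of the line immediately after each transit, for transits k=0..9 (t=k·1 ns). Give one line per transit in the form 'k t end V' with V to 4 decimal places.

Γ_L=0.333333, Γ_S=-1.000000; launch V₁=1·50/50=1.000000
k=0 src: V=1.0000
k=1 load: inc=1.000000, refl=1.000000·0.333333=0.3333; V=0.000000+1.000000+0.333333=1.3333
k=2 src: inc=0.333333, refl=0.333333·-1.000000=-0.3333; V=1.000000+0.333333+-0.333333=1.0000
k=3 load: inc=-0.333333, refl=-0.333333·0.333333=-0.1111; V=1.333333+-0.333333+-0.111111=0.8889
k=4 src: inc=-0.111111, refl=-0.111111·-1.000000=0.1111; V=1.000000+-0.111111+0.111111=1.0000
k=5 load: inc=0.111111, refl=0.111111·0.333333=0.0370; V=0.888889+0.111111+0.037037=1.0370
k=6 src: inc=0.037037, refl=0.037037·-1.000000=-0.0370; V=1.000000+0.037037+-0.037037=1.0000
k=7 load: inc=-0.037037, refl=-0.037037·0.333333=-0.0123; V=1.037037+-0.037037+-0.012346=0.9877
k=8 src: inc=-0.012346, refl=-0.012346·-1.000000=0.0123; V=1.000000+-0.012346+0.012346=1.0000
k=9 load: inc=0.012346, refl=0.012346·0.333333=0.0041; V=0.987654+0.012346+0.004115=1.0041

0 0 source 1.0000
1 1 load 1.3333
2 2 source 1.0000
3 3 load 0.8889
4 4 source 1.0000
5 5 load 1.0370
6 6 source 1.0000
7 7 load 0.9877
8 8 source 1.0000
9 9 load 1.0041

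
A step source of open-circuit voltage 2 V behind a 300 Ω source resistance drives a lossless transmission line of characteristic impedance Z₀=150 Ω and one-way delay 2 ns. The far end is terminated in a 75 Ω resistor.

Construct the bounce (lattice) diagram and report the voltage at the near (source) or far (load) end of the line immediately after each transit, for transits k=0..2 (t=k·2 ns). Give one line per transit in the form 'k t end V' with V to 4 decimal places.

0 0 source 0.6667
1 2 load 0.4444
2 4 source 0.3704

Γ_L=-0.333333, Γ_S=0.333333; launch V₁=2·150/450=0.666667
k=0 src: V=0.6667
k=1 load: inc=0.666667, refl=0.666667·-0.333333=-0.2222; V=0.000000+0.666667+-0.222222=0.4444
k=2 src: inc=-0.222222, refl=-0.222222·0.333333=-0.0741; V=0.666667+-0.222222+-0.074074=0.3704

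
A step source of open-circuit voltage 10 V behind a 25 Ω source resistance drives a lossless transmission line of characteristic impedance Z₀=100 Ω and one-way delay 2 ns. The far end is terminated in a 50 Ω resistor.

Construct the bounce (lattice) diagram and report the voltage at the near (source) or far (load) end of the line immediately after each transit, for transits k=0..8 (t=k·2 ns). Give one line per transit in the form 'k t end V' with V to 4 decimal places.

0 0 source 8.0000
1 2 load 5.3333
2 4 source 6.9333
3 6 load 6.4000
4 8 source 6.7200
5 10 load 6.6133
6 12 source 6.6773
7 14 load 6.6560
8 16 source 6.6688

Γ_L=-0.333333, Γ_S=-0.600000; launch V₁=10·100/125=8.000000
k=0 src: V=8.0000
k=1 load: inc=8.000000, refl=8.000000·-0.333333=-2.6667; V=0.000000+8.000000+-2.666667=5.3333
k=2 src: inc=-2.666667, refl=-2.666667·-0.600000=1.6000; V=8.000000+-2.666667+1.600000=6.9333
k=3 load: inc=1.600000, refl=1.600000·-0.333333=-0.5333; V=5.333333+1.600000+-0.533333=6.4000
k=4 src: inc=-0.533333, refl=-0.533333·-0.600000=0.3200; V=6.933333+-0.533333+0.320000=6.7200
k=5 load: inc=0.320000, refl=0.320000·-0.333333=-0.1067; V=6.400000+0.320000+-0.106667=6.6133
k=6 src: inc=-0.106667, refl=-0.106667·-0.600000=0.0640; V=6.720000+-0.106667+0.064000=6.6773
k=7 load: inc=0.064000, refl=0.064000·-0.333333=-0.0213; V=6.613333+0.064000+-0.021333=6.6560
k=8 src: inc=-0.021333, refl=-0.021333·-0.600000=0.0128; V=6.677333+-0.021333+0.012800=6.6688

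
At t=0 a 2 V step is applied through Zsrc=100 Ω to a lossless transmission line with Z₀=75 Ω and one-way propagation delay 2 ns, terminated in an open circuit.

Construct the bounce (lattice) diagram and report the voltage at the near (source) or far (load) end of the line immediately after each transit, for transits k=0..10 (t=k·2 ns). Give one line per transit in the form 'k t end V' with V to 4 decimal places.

0 0 source 0.8571
1 2 load 1.7143
2 4 source 1.8367
3 6 load 1.9592
4 8 source 1.9767
5 10 load 1.9942
6 12 source 1.9967
7 14 load 1.9992
8 16 source 1.9995
9 18 load 1.9999
10 20 source 1.9999

Γ_L=1.000000, Γ_S=0.142857; launch V₁=2·75/175=0.857143
k=0 src: V=0.8571
k=1 load: inc=0.857143, refl=0.857143·1.000000=0.8571; V=0.000000+0.857143+0.857143=1.7143
k=2 src: inc=0.857143, refl=0.857143·0.142857=0.1224; V=0.857143+0.857143+0.122449=1.8367
k=3 load: inc=0.122449, refl=0.122449·1.000000=0.1224; V=1.714286+0.122449+0.122449=1.9592
k=4 src: inc=0.122449, refl=0.122449·0.142857=0.0175; V=1.836735+0.122449+0.017493=1.9767
k=5 load: inc=0.017493, refl=0.017493·1.000000=0.0175; V=1.959184+0.017493+0.017493=1.9942
k=6 src: inc=0.017493, refl=0.017493·0.142857=0.0025; V=1.976676+0.017493+0.002499=1.9967
k=7 load: inc=0.002499, refl=0.002499·1.000000=0.0025; V=1.994169+0.002499+0.002499=1.9992
k=8 src: inc=0.002499, refl=0.002499·0.142857=0.0004; V=1.996668+0.002499+0.000357=1.9995
k=9 load: inc=0.000357, refl=0.000357·1.000000=0.0004; V=1.999167+0.000357+0.000357=1.9999
k=10 src: inc=0.000357, refl=0.000357·0.142857=0.0001; V=1.999524+0.000357+0.000051=1.9999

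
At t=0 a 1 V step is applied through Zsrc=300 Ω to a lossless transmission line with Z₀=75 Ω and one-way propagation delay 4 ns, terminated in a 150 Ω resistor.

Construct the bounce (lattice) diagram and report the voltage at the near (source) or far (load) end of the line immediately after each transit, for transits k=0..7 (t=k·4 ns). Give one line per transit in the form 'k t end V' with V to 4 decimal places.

0 0 source 0.2000
1 4 load 0.2667
2 8 source 0.3067
3 12 load 0.3200
4 16 source 0.3280
5 20 load 0.3307
6 24 source 0.3323
7 28 load 0.3328

Γ_L=0.333333, Γ_S=0.600000; launch V₁=1·75/375=0.200000
k=0 src: V=0.2000
k=1 load: inc=0.200000, refl=0.200000·0.333333=0.0667; V=0.000000+0.200000+0.066667=0.2667
k=2 src: inc=0.066667, refl=0.066667·0.600000=0.0400; V=0.200000+0.066667+0.040000=0.3067
k=3 load: inc=0.040000, refl=0.040000·0.333333=0.0133; V=0.266667+0.040000+0.013333=0.3200
k=4 src: inc=0.013333, refl=0.013333·0.600000=0.0080; V=0.306667+0.013333+0.008000=0.3280
k=5 load: inc=0.008000, refl=0.008000·0.333333=0.0027; V=0.320000+0.008000+0.002667=0.3307
k=6 src: inc=0.002667, refl=0.002667·0.600000=0.0016; V=0.328000+0.002667+0.001600=0.3323
k=7 load: inc=0.001600, refl=0.001600·0.333333=0.0005; V=0.330667+0.001600+0.000533=0.3328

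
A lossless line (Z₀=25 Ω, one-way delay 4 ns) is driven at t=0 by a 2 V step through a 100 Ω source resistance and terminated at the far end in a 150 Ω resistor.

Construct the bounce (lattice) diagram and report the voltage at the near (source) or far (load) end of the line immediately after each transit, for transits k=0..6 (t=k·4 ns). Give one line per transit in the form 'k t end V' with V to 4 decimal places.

0 0 source 0.4000
1 4 load 0.6857
2 8 source 0.8571
3 12 load 0.9796
4 16 source 1.0531
5 20 load 1.1055
6 24 source 1.1370

Γ_L=0.714286, Γ_S=0.600000; launch V₁=2·25/125=0.400000
k=0 src: V=0.4000
k=1 load: inc=0.400000, refl=0.400000·0.714286=0.2857; V=0.000000+0.400000+0.285714=0.6857
k=2 src: inc=0.285714, refl=0.285714·0.600000=0.1714; V=0.400000+0.285714+0.171429=0.8571
k=3 load: inc=0.171429, refl=0.171429·0.714286=0.1224; V=0.685714+0.171429+0.122449=0.9796
k=4 src: inc=0.122449, refl=0.122449·0.600000=0.0735; V=0.857143+0.122449+0.073469=1.0531
k=5 load: inc=0.073469, refl=0.073469·0.714286=0.0525; V=0.979592+0.073469+0.052478=1.1055
k=6 src: inc=0.052478, refl=0.052478·0.600000=0.0315; V=1.053061+0.052478+0.031487=1.1370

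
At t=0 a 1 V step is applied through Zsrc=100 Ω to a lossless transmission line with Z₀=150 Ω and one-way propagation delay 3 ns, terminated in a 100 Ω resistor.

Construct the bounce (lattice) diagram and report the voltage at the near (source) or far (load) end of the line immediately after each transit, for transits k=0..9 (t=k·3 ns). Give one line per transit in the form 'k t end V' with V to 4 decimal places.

0 0 source 0.6000
1 3 load 0.4800
2 6 source 0.5040
3 9 load 0.4992
4 12 source 0.5002
5 15 load 0.5000
6 18 source 0.5000
7 21 load 0.5000
8 24 source 0.5000
9 27 load 0.5000

Γ_L=-0.200000, Γ_S=-0.200000; launch V₁=1·150/250=0.600000
k=0 src: V=0.6000
k=1 load: inc=0.600000, refl=0.600000·-0.200000=-0.1200; V=0.000000+0.600000+-0.120000=0.4800
k=2 src: inc=-0.120000, refl=-0.120000·-0.200000=0.0240; V=0.600000+-0.120000+0.024000=0.5040
k=3 load: inc=0.024000, refl=0.024000·-0.200000=-0.0048; V=0.480000+0.024000+-0.004800=0.4992
k=4 src: inc=-0.004800, refl=-0.004800·-0.200000=0.0010; V=0.504000+-0.004800+0.000960=0.5002
k=5 load: inc=0.000960, refl=0.000960·-0.200000=-0.0002; V=0.499200+0.000960+-0.000192=0.5000
k=6 src: inc=-0.000192, refl=-0.000192·-0.200000=0.0000; V=0.500160+-0.000192+0.000038=0.5000
k=7 load: inc=0.000038, refl=0.000038·-0.200000=-0.0000; V=0.499968+0.000038+-0.000008=0.5000
k=8 src: inc=-0.000008, refl=-0.000008·-0.200000=0.0000; V=0.500006+-0.000008+0.000002=0.5000
k=9 load: inc=0.000002, refl=0.000002·-0.200000=-0.0000; V=0.499999+0.000002+-0.000000=0.5000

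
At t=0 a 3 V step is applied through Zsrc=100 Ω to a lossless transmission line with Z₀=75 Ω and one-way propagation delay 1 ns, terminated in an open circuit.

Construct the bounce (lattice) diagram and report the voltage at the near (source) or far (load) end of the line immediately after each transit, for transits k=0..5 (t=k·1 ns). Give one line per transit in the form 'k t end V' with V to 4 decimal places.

Γ_L=1.000000, Γ_S=0.142857; launch V₁=3·75/175=1.285714
k=0 src: V=1.2857
k=1 load: inc=1.285714, refl=1.285714·1.000000=1.2857; V=0.000000+1.285714+1.285714=2.5714
k=2 src: inc=1.285714, refl=1.285714·0.142857=0.1837; V=1.285714+1.285714+0.183673=2.7551
k=3 load: inc=0.183673, refl=0.183673·1.000000=0.1837; V=2.571429+0.183673+0.183673=2.9388
k=4 src: inc=0.183673, refl=0.183673·0.142857=0.0262; V=2.755102+0.183673+0.026239=2.9650
k=5 load: inc=0.026239, refl=0.026239·1.000000=0.0262; V=2.938776+0.026239+0.026239=2.9913

0 0 source 1.2857
1 1 load 2.5714
2 2 source 2.7551
3 3 load 2.9388
4 4 source 2.9650
5 5 load 2.9913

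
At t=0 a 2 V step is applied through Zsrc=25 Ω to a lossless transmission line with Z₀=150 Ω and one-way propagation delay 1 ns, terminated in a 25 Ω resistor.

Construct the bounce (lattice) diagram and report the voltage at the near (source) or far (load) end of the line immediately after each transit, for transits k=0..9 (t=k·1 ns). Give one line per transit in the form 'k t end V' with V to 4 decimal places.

0 0 source 1.7143
1 1 load 0.4898
2 2 source 1.3644
3 3 load 0.7397
4 4 source 1.1859
5 5 load 0.8672
6 6 source 1.0949
7 7 load 0.9322
8 8 source 1.0484
9 9 load 0.9654

Γ_L=-0.714286, Γ_S=-0.714286; launch V₁=2·150/175=1.714286
k=0 src: V=1.7143
k=1 load: inc=1.714286, refl=1.714286·-0.714286=-1.2245; V=0.000000+1.714286+-1.224490=0.4898
k=2 src: inc=-1.224490, refl=-1.224490·-0.714286=0.8746; V=1.714286+-1.224490+0.874636=1.3644
k=3 load: inc=0.874636, refl=0.874636·-0.714286=-0.6247; V=0.489796+0.874636+-0.624740=0.7397
k=4 src: inc=-0.624740, refl=-0.624740·-0.714286=0.4462; V=1.364431+-0.624740+0.446243=1.1859
k=5 load: inc=0.446243, refl=0.446243·-0.714286=-0.3187; V=0.739692+0.446243+-0.318745=0.8672
k=6 src: inc=-0.318745, refl=-0.318745·-0.714286=0.2277; V=1.185934+-0.318745+0.227675=1.0949
k=7 load: inc=0.227675, refl=0.227675·-0.714286=-0.1626; V=0.867190+0.227675+-0.162625=0.9322
k=8 src: inc=-0.162625, refl=-0.162625·-0.714286=0.1162; V=1.094865+-0.162625+0.116161=1.0484
k=9 load: inc=0.116161, refl=0.116161·-0.714286=-0.0830; V=0.932240+0.116161+-0.082972=0.9654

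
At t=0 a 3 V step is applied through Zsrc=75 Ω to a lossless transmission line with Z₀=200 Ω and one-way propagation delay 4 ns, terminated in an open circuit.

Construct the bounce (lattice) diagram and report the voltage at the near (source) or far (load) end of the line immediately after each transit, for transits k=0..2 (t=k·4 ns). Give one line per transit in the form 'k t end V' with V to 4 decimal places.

Γ_L=1.000000, Γ_S=-0.454545; launch V₁=3·200/275=2.181818
k=0 src: V=2.1818
k=1 load: inc=2.181818, refl=2.181818·1.000000=2.1818; V=0.000000+2.181818+2.181818=4.3636
k=2 src: inc=2.181818, refl=2.181818·-0.454545=-0.9917; V=2.181818+2.181818+-0.991736=3.3719

0 0 source 2.1818
1 4 load 4.3636
2 8 source 3.3719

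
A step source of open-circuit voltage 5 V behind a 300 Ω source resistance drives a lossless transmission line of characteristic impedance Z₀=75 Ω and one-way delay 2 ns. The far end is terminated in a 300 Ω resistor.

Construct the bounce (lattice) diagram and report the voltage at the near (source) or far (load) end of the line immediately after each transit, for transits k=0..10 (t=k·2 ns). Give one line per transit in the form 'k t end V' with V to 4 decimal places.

0 0 source 1.0000
1 2 load 1.6000
2 4 source 1.9600
3 6 load 2.1760
4 8 source 2.3056
5 10 load 2.3834
6 12 source 2.4300
7 14 load 2.4580
8 16 source 2.4748
9 18 load 2.4849
10 20 source 2.4909

Γ_L=0.600000, Γ_S=0.600000; launch V₁=5·75/375=1.000000
k=0 src: V=1.0000
k=1 load: inc=1.000000, refl=1.000000·0.600000=0.6000; V=0.000000+1.000000+0.600000=1.6000
k=2 src: inc=0.600000, refl=0.600000·0.600000=0.3600; V=1.000000+0.600000+0.360000=1.9600
k=3 load: inc=0.360000, refl=0.360000·0.600000=0.2160; V=1.600000+0.360000+0.216000=2.1760
k=4 src: inc=0.216000, refl=0.216000·0.600000=0.1296; V=1.960000+0.216000+0.129600=2.3056
k=5 load: inc=0.129600, refl=0.129600·0.600000=0.0778; V=2.176000+0.129600+0.077760=2.3834
k=6 src: inc=0.077760, refl=0.077760·0.600000=0.0467; V=2.305600+0.077760+0.046656=2.4300
k=7 load: inc=0.046656, refl=0.046656·0.600000=0.0280; V=2.383360+0.046656+0.027994=2.4580
k=8 src: inc=0.027994, refl=0.027994·0.600000=0.0168; V=2.430016+0.027994+0.016796=2.4748
k=9 load: inc=0.016796, refl=0.016796·0.600000=0.0101; V=2.458010+0.016796+0.010078=2.4849
k=10 src: inc=0.010078, refl=0.010078·0.600000=0.0060; V=2.474806+0.010078+0.006047=2.4909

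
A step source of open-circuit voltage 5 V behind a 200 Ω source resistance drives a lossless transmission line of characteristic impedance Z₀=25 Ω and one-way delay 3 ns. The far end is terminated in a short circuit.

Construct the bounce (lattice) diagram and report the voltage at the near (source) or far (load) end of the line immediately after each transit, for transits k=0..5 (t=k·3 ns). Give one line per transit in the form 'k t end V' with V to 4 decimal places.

0 0 source 0.5556
1 3 load 0.0000
2 6 source -0.4321
3 9 load 0.0000
4 12 source 0.3361
5 15 load 0.0000

Γ_L=-1.000000, Γ_S=0.777778; launch V₁=5·25/225=0.555556
k=0 src: V=0.5556
k=1 load: inc=0.555556, refl=0.555556·-1.000000=-0.5556; V=0.000000+0.555556+-0.555556=0.0000
k=2 src: inc=-0.555556, refl=-0.555556·0.777778=-0.4321; V=0.555556+-0.555556+-0.432099=-0.4321
k=3 load: inc=-0.432099, refl=-0.432099·-1.000000=0.4321; V=0.000000+-0.432099+0.432099=0.0000
k=4 src: inc=0.432099, refl=0.432099·0.777778=0.3361; V=-0.432099+0.432099+0.336077=0.3361
k=5 load: inc=0.336077, refl=0.336077·-1.000000=-0.3361; V=0.000000+0.336077+-0.336077=0.0000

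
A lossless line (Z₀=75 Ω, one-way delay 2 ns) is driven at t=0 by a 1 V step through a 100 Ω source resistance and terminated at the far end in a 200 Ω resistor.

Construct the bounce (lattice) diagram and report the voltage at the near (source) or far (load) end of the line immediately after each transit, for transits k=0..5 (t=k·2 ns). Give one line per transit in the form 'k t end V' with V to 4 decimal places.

0 0 source 0.4286
1 2 load 0.6234
2 4 source 0.6512
3 6 load 0.6639
4 8 source 0.6657
5 10 load 0.6665

Γ_L=0.454545, Γ_S=0.142857; launch V₁=1·75/175=0.428571
k=0 src: V=0.4286
k=1 load: inc=0.428571, refl=0.428571·0.454545=0.1948; V=0.000000+0.428571+0.194805=0.6234
k=2 src: inc=0.194805, refl=0.194805·0.142857=0.0278; V=0.428571+0.194805+0.027829=0.6512
k=3 load: inc=0.027829, refl=0.027829·0.454545=0.0126; V=0.623377+0.027829+0.012650=0.6639
k=4 src: inc=0.012650, refl=0.012650·0.142857=0.0018; V=0.651206+0.012650+0.001807=0.6657
k=5 load: inc=0.001807, refl=0.001807·0.454545=0.0008; V=0.663856+0.001807+0.000821=0.6665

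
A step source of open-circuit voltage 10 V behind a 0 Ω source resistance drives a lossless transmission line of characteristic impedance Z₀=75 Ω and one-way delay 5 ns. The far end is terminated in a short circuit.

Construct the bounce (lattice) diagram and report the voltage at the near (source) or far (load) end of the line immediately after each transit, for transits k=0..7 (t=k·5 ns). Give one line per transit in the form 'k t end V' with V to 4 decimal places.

Γ_L=-1.000000, Γ_S=-1.000000; launch V₁=10·75/75=10.000000
k=0 src: V=10.0000
k=1 load: inc=10.000000, refl=10.000000·-1.000000=-10.0000; V=0.000000+10.000000+-10.000000=0.0000
k=2 src: inc=-10.000000, refl=-10.000000·-1.000000=10.0000; V=10.000000+-10.000000+10.000000=10.0000
k=3 load: inc=10.000000, refl=10.000000·-1.000000=-10.0000; V=0.000000+10.000000+-10.000000=0.0000
k=4 src: inc=-10.000000, refl=-10.000000·-1.000000=10.0000; V=10.000000+-10.000000+10.000000=10.0000
k=5 load: inc=10.000000, refl=10.000000·-1.000000=-10.0000; V=0.000000+10.000000+-10.000000=0.0000
k=6 src: inc=-10.000000, refl=-10.000000·-1.000000=10.0000; V=10.000000+-10.000000+10.000000=10.0000
k=7 load: inc=10.000000, refl=10.000000·-1.000000=-10.0000; V=0.000000+10.000000+-10.000000=0.0000

0 0 source 10.0000
1 5 load 0.0000
2 10 source 10.0000
3 15 load 0.0000
4 20 source 10.0000
5 25 load 0.0000
6 30 source 10.0000
7 35 load 0.0000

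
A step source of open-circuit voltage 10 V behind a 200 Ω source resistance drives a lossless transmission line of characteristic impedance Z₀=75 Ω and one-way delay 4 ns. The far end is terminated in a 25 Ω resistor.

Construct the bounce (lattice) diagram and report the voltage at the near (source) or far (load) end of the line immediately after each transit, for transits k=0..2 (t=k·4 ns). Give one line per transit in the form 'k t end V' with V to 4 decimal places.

Γ_L=-0.500000, Γ_S=0.454545; launch V₁=10·75/275=2.727273
k=0 src: V=2.7273
k=1 load: inc=2.727273, refl=2.727273·-0.500000=-1.3636; V=0.000000+2.727273+-1.363636=1.3636
k=2 src: inc=-1.363636, refl=-1.363636·0.454545=-0.6198; V=2.727273+-1.363636+-0.619835=0.7438

0 0 source 2.7273
1 4 load 1.3636
2 8 source 0.7438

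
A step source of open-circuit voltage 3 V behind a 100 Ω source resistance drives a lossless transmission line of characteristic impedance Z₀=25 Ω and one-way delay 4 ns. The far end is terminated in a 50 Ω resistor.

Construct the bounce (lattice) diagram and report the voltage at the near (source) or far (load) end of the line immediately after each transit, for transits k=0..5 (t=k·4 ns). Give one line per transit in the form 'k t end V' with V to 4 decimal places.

Γ_L=0.333333, Γ_S=0.600000; launch V₁=3·25/125=0.600000
k=0 src: V=0.6000
k=1 load: inc=0.600000, refl=0.600000·0.333333=0.2000; V=0.000000+0.600000+0.200000=0.8000
k=2 src: inc=0.200000, refl=0.200000·0.600000=0.1200; V=0.600000+0.200000+0.120000=0.9200
k=3 load: inc=0.120000, refl=0.120000·0.333333=0.0400; V=0.800000+0.120000+0.040000=0.9600
k=4 src: inc=0.040000, refl=0.040000·0.600000=0.0240; V=0.920000+0.040000+0.024000=0.9840
k=5 load: inc=0.024000, refl=0.024000·0.333333=0.0080; V=0.960000+0.024000+0.008000=0.9920

0 0 source 0.6000
1 4 load 0.8000
2 8 source 0.9200
3 12 load 0.9600
4 16 source 0.9840
5 20 load 0.9920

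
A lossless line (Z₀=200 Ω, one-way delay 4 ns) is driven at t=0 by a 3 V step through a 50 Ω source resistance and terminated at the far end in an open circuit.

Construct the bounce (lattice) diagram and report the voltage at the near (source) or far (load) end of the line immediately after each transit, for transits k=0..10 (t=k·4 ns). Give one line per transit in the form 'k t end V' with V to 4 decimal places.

0 0 source 2.4000
1 4 load 4.8000
2 8 source 3.3600
3 12 load 1.9200
4 16 source 2.7840
5 20 load 3.6480
6 24 source 3.1296
7 28 load 2.6112
8 32 source 2.9222
9 36 load 3.2333
10 40 source 3.0467

Γ_L=1.000000, Γ_S=-0.600000; launch V₁=3·200/250=2.400000
k=0 src: V=2.4000
k=1 load: inc=2.400000, refl=2.400000·1.000000=2.4000; V=0.000000+2.400000+2.400000=4.8000
k=2 src: inc=2.400000, refl=2.400000·-0.600000=-1.4400; V=2.400000+2.400000+-1.440000=3.3600
k=3 load: inc=-1.440000, refl=-1.440000·1.000000=-1.4400; V=4.800000+-1.440000+-1.440000=1.9200
k=4 src: inc=-1.440000, refl=-1.440000·-0.600000=0.8640; V=3.360000+-1.440000+0.864000=2.7840
k=5 load: inc=0.864000, refl=0.864000·1.000000=0.8640; V=1.920000+0.864000+0.864000=3.6480
k=6 src: inc=0.864000, refl=0.864000·-0.600000=-0.5184; V=2.784000+0.864000+-0.518400=3.1296
k=7 load: inc=-0.518400, refl=-0.518400·1.000000=-0.5184; V=3.648000+-0.518400+-0.518400=2.6112
k=8 src: inc=-0.518400, refl=-0.518400·-0.600000=0.3110; V=3.129600+-0.518400+0.311040=2.9222
k=9 load: inc=0.311040, refl=0.311040·1.000000=0.3110; V=2.611200+0.311040+0.311040=3.2333
k=10 src: inc=0.311040, refl=0.311040·-0.600000=-0.1866; V=2.922240+0.311040+-0.186624=3.0467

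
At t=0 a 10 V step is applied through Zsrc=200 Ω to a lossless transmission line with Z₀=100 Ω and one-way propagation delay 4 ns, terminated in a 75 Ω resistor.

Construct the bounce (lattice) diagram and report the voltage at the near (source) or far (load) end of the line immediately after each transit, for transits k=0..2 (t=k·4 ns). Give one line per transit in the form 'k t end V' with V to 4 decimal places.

0 0 source 3.3333
1 4 load 2.8571
2 8 source 2.6984

Γ_L=-0.142857, Γ_S=0.333333; launch V₁=10·100/300=3.333333
k=0 src: V=3.3333
k=1 load: inc=3.333333, refl=3.333333·-0.142857=-0.4762; V=0.000000+3.333333+-0.476190=2.8571
k=2 src: inc=-0.476190, refl=-0.476190·0.333333=-0.1587; V=3.333333+-0.476190+-0.158730=2.6984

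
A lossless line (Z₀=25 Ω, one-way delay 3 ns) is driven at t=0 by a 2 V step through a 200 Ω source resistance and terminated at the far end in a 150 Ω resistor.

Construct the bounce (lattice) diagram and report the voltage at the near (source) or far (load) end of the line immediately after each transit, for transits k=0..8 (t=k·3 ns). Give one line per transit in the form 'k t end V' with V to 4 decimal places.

0 0 source 0.2222
1 3 load 0.3810
2 6 source 0.5044
3 9 load 0.5926
4 12 source 0.6612
5 15 load 0.7102
6 18 source 0.7483
7 21 load 0.7755
8 24 source 0.7967

Γ_L=0.714286, Γ_S=0.777778; launch V₁=2·25/225=0.222222
k=0 src: V=0.2222
k=1 load: inc=0.222222, refl=0.222222·0.714286=0.1587; V=0.000000+0.222222+0.158730=0.3810
k=2 src: inc=0.158730, refl=0.158730·0.777778=0.1235; V=0.222222+0.158730+0.123457=0.5044
k=3 load: inc=0.123457, refl=0.123457·0.714286=0.0882; V=0.380952+0.123457+0.088183=0.5926
k=4 src: inc=0.088183, refl=0.088183·0.777778=0.0686; V=0.504409+0.088183+0.068587=0.6612
k=5 load: inc=0.068587, refl=0.068587·0.714286=0.0490; V=0.592593+0.068587+0.048991=0.7102
k=6 src: inc=0.048991, refl=0.048991·0.777778=0.0381; V=0.661180+0.048991+0.038104=0.7483
k=7 load: inc=0.038104, refl=0.038104·0.714286=0.0272; V=0.710170+0.038104+0.027217=0.7755
k=8 src: inc=0.027217, refl=0.027217·0.777778=0.0212; V=0.748274+0.027217+0.021169=0.7967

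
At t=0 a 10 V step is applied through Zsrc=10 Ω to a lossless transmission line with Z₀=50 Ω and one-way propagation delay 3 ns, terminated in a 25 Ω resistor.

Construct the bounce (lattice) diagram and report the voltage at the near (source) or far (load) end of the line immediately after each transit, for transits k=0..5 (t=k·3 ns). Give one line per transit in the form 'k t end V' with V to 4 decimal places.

0 0 source 8.3333
1 3 load 5.5556
2 6 source 7.4074
3 9 load 6.7901
4 12 source 7.2016
5 15 load 7.0645

Γ_L=-0.333333, Γ_S=-0.666667; launch V₁=10·50/60=8.333333
k=0 src: V=8.3333
k=1 load: inc=8.333333, refl=8.333333·-0.333333=-2.7778; V=0.000000+8.333333+-2.777778=5.5556
k=2 src: inc=-2.777778, refl=-2.777778·-0.666667=1.8519; V=8.333333+-2.777778+1.851852=7.4074
k=3 load: inc=1.851852, refl=1.851852·-0.333333=-0.6173; V=5.555556+1.851852+-0.617284=6.7901
k=4 src: inc=-0.617284, refl=-0.617284·-0.666667=0.4115; V=7.407407+-0.617284+0.411523=7.2016
k=5 load: inc=0.411523, refl=0.411523·-0.333333=-0.1372; V=6.790123+0.411523+-0.137174=7.0645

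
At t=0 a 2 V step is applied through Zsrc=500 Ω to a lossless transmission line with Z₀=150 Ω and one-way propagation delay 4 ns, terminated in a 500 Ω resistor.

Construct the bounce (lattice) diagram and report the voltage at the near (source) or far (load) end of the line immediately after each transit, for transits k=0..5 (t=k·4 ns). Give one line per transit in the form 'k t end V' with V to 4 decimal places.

0 0 source 0.4615
1 4 load 0.7101
2 8 source 0.8439
3 12 load 0.9159
4 16 source 0.9547
5 20 load 0.9756

Γ_L=0.538462, Γ_S=0.538462; launch V₁=2·150/650=0.461538
k=0 src: V=0.4615
k=1 load: inc=0.461538, refl=0.461538·0.538462=0.2485; V=0.000000+0.461538+0.248521=0.7101
k=2 src: inc=0.248521, refl=0.248521·0.538462=0.1338; V=0.461538+0.248521+0.133819=0.8439
k=3 load: inc=0.133819, refl=0.133819·0.538462=0.0721; V=0.710059+0.133819+0.072056=0.9159
k=4 src: inc=0.072056, refl=0.072056·0.538462=0.0388; V=0.843878+0.072056+0.038800=0.9547
k=5 load: inc=0.038800, refl=0.038800·0.538462=0.0209; V=0.915934+0.038800+0.020892=0.9756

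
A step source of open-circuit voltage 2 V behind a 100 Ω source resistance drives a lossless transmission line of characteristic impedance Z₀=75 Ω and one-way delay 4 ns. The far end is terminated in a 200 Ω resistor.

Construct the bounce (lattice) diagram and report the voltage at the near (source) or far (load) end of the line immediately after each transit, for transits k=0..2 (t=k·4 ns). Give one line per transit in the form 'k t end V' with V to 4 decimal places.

Γ_L=0.454545, Γ_S=0.142857; launch V₁=2·75/175=0.857143
k=0 src: V=0.8571
k=1 load: inc=0.857143, refl=0.857143·0.454545=0.3896; V=0.000000+0.857143+0.389610=1.2468
k=2 src: inc=0.389610, refl=0.389610·0.142857=0.0557; V=0.857143+0.389610+0.055659=1.3024

0 0 source 0.8571
1 4 load 1.2468
2 8 source 1.3024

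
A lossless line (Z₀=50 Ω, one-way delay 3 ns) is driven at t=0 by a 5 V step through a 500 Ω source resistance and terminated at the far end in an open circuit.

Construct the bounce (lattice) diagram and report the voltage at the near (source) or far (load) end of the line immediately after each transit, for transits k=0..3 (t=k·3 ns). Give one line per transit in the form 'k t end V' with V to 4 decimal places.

0 0 source 0.4545
1 3 load 0.9091
2 6 source 1.2810
3 9 load 1.6529

Γ_L=1.000000, Γ_S=0.818182; launch V₁=5·50/550=0.454545
k=0 src: V=0.4545
k=1 load: inc=0.454545, refl=0.454545·1.000000=0.4545; V=0.000000+0.454545+0.454545=0.9091
k=2 src: inc=0.454545, refl=0.454545·0.818182=0.3719; V=0.454545+0.454545+0.371901=1.2810
k=3 load: inc=0.371901, refl=0.371901·1.000000=0.3719; V=0.909091+0.371901+0.371901=1.6529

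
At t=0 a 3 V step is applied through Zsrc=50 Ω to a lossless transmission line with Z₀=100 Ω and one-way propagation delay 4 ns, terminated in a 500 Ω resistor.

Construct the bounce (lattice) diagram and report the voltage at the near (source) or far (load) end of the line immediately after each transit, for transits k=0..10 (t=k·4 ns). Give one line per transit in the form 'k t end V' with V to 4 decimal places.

0 0 source 2.0000
1 4 load 3.3333
2 8 source 2.8889
3 12 load 2.5926
4 16 source 2.6914
5 20 load 2.7572
6 24 source 2.7353
7 28 load 2.7206
8 32 source 2.7255
9 36 load 2.7288
10 40 source 2.7277

Γ_L=0.666667, Γ_S=-0.333333; launch V₁=3·100/150=2.000000
k=0 src: V=2.0000
k=1 load: inc=2.000000, refl=2.000000·0.666667=1.3333; V=0.000000+2.000000+1.333333=3.3333
k=2 src: inc=1.333333, refl=1.333333·-0.333333=-0.4444; V=2.000000+1.333333+-0.444444=2.8889
k=3 load: inc=-0.444444, refl=-0.444444·0.666667=-0.2963; V=3.333333+-0.444444+-0.296296=2.5926
k=4 src: inc=-0.296296, refl=-0.296296·-0.333333=0.0988; V=2.888889+-0.296296+0.098765=2.6914
k=5 load: inc=0.098765, refl=0.098765·0.666667=0.0658; V=2.592593+0.098765+0.065844=2.7572
k=6 src: inc=0.065844, refl=0.065844·-0.333333=-0.0219; V=2.691358+0.065844+-0.021948=2.7353
k=7 load: inc=-0.021948, refl=-0.021948·0.666667=-0.0146; V=2.757202+-0.021948+-0.014632=2.7206
k=8 src: inc=-0.014632, refl=-0.014632·-0.333333=0.0049; V=2.735254+-0.014632+0.004877=2.7255
k=9 load: inc=0.004877, refl=0.004877·0.666667=0.0033; V=2.720622+0.004877+0.003252=2.7288
k=10 src: inc=0.003252, refl=0.003252·-0.333333=-0.0011; V=2.725499+0.003252+-0.001084=2.7277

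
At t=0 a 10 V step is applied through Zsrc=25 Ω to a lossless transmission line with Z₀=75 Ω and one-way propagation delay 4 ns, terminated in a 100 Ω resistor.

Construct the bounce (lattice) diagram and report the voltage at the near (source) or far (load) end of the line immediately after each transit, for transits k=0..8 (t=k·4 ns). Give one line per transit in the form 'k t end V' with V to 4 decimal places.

0 0 source 7.5000
1 4 load 8.5714
2 8 source 8.0357
3 12 load 7.9592
4 16 source 7.9974
5 20 load 8.0029
6 24 source 8.0002
7 28 load 7.9998
8 32 source 8.0000

Γ_L=0.142857, Γ_S=-0.500000; launch V₁=10·75/100=7.500000
k=0 src: V=7.5000
k=1 load: inc=7.500000, refl=7.500000·0.142857=1.0714; V=0.000000+7.500000+1.071429=8.5714
k=2 src: inc=1.071429, refl=1.071429·-0.500000=-0.5357; V=7.500000+1.071429+-0.535714=8.0357
k=3 load: inc=-0.535714, refl=-0.535714·0.142857=-0.0765; V=8.571429+-0.535714+-0.076531=7.9592
k=4 src: inc=-0.076531, refl=-0.076531·-0.500000=0.0383; V=8.035714+-0.076531+0.038265=7.9974
k=5 load: inc=0.038265, refl=0.038265·0.142857=0.0055; V=7.959184+0.038265+0.005466=8.0029
k=6 src: inc=0.005466, refl=0.005466·-0.500000=-0.0027; V=7.997449+0.005466+-0.002733=8.0002
k=7 load: inc=-0.002733, refl=-0.002733·0.142857=-0.0004; V=8.002915+-0.002733+-0.000390=7.9998
k=8 src: inc=-0.000390, refl=-0.000390·-0.500000=0.0002; V=8.000182+-0.000390+0.000195=8.0000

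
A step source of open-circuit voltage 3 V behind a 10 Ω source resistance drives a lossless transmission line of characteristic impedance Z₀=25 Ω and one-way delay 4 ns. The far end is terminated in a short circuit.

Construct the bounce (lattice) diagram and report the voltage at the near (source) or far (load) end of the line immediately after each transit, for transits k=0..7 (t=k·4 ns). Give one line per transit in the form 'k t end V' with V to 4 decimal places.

0 0 source 2.1429
1 4 load 0.0000
2 8 source 0.9184
3 12 load 0.0000
4 16 source 0.3936
5 20 load 0.0000
6 24 source 0.1687
7 28 load 0.0000

Γ_L=-1.000000, Γ_S=-0.428571; launch V₁=3·25/35=2.142857
k=0 src: V=2.1429
k=1 load: inc=2.142857, refl=2.142857·-1.000000=-2.1429; V=0.000000+2.142857+-2.142857=0.0000
k=2 src: inc=-2.142857, refl=-2.142857·-0.428571=0.9184; V=2.142857+-2.142857+0.918367=0.9184
k=3 load: inc=0.918367, refl=0.918367·-1.000000=-0.9184; V=0.000000+0.918367+-0.918367=0.0000
k=4 src: inc=-0.918367, refl=-0.918367·-0.428571=0.3936; V=0.918367+-0.918367+0.393586=0.3936
k=5 load: inc=0.393586, refl=0.393586·-1.000000=-0.3936; V=0.000000+0.393586+-0.393586=0.0000
k=6 src: inc=-0.393586, refl=-0.393586·-0.428571=0.1687; V=0.393586+-0.393586+0.168680=0.1687
k=7 load: inc=0.168680, refl=0.168680·-1.000000=-0.1687; V=0.000000+0.168680+-0.168680=0.0000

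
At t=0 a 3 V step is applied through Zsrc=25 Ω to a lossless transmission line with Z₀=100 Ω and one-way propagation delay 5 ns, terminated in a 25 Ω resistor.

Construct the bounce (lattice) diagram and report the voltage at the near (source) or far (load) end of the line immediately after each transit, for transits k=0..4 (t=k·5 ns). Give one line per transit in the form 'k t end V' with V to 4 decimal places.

Γ_L=-0.600000, Γ_S=-0.600000; launch V₁=3·100/125=2.400000
k=0 src: V=2.4000
k=1 load: inc=2.400000, refl=2.400000·-0.600000=-1.4400; V=0.000000+2.400000+-1.440000=0.9600
k=2 src: inc=-1.440000, refl=-1.440000·-0.600000=0.8640; V=2.400000+-1.440000+0.864000=1.8240
k=3 load: inc=0.864000, refl=0.864000·-0.600000=-0.5184; V=0.960000+0.864000+-0.518400=1.3056
k=4 src: inc=-0.518400, refl=-0.518400·-0.600000=0.3110; V=1.824000+-0.518400+0.311040=1.6166

0 0 source 2.4000
1 5 load 0.9600
2 10 source 1.8240
3 15 load 1.3056
4 20 source 1.6166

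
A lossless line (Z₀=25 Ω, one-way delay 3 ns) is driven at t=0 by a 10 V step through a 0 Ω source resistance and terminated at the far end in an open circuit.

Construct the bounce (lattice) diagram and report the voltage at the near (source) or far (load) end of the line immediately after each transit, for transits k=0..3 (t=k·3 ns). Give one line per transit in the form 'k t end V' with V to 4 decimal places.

0 0 source 10.0000
1 3 load 20.0000
2 6 source 10.0000
3 9 load 0.0000

Γ_L=1.000000, Γ_S=-1.000000; launch V₁=10·25/25=10.000000
k=0 src: V=10.0000
k=1 load: inc=10.000000, refl=10.000000·1.000000=10.0000; V=0.000000+10.000000+10.000000=20.0000
k=2 src: inc=10.000000, refl=10.000000·-1.000000=-10.0000; V=10.000000+10.000000+-10.000000=10.0000
k=3 load: inc=-10.000000, refl=-10.000000·1.000000=-10.0000; V=20.000000+-10.000000+-10.000000=0.0000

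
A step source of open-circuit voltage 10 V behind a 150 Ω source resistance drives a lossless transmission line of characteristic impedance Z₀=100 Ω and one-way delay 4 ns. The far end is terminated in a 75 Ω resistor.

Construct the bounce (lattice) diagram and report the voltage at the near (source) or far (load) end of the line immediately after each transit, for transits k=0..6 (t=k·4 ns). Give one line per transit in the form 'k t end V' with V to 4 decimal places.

0 0 source 4.0000
1 4 load 3.4286
2 8 source 3.3143
3 12 load 3.3306
4 16 source 3.3339
5 20 load 3.3334
6 24 source 3.3333

Γ_L=-0.142857, Γ_S=0.200000; launch V₁=10·100/250=4.000000
k=0 src: V=4.0000
k=1 load: inc=4.000000, refl=4.000000·-0.142857=-0.5714; V=0.000000+4.000000+-0.571429=3.4286
k=2 src: inc=-0.571429, refl=-0.571429·0.200000=-0.1143; V=4.000000+-0.571429+-0.114286=3.3143
k=3 load: inc=-0.114286, refl=-0.114286·-0.142857=0.0163; V=3.428571+-0.114286+0.016327=3.3306
k=4 src: inc=0.016327, refl=0.016327·0.200000=0.0033; V=3.314286+0.016327+0.003265=3.3339
k=5 load: inc=0.003265, refl=0.003265·-0.142857=-0.0005; V=3.330612+0.003265+-0.000466=3.3334
k=6 src: inc=-0.000466, refl=-0.000466·0.200000=-0.0001; V=3.333878+-0.000466+-0.000093=3.3333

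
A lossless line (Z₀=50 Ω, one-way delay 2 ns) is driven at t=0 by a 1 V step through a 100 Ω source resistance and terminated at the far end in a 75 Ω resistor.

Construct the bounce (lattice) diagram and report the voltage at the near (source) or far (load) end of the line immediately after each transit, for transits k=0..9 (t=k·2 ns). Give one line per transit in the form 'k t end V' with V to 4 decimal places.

0 0 source 0.3333
1 2 load 0.4000
2 4 source 0.4222
3 6 load 0.4267
4 8 source 0.4281
5 10 load 0.4284
6 12 source 0.4285
7 14 load 0.4286
8 16 source 0.4286
9 18 load 0.4286

Γ_L=0.200000, Γ_S=0.333333; launch V₁=1·50/150=0.333333
k=0 src: V=0.3333
k=1 load: inc=0.333333, refl=0.333333·0.200000=0.0667; V=0.000000+0.333333+0.066667=0.4000
k=2 src: inc=0.066667, refl=0.066667·0.333333=0.0222; V=0.333333+0.066667+0.022222=0.4222
k=3 load: inc=0.022222, refl=0.022222·0.200000=0.0044; V=0.400000+0.022222+0.004444=0.4267
k=4 src: inc=0.004444, refl=0.004444·0.333333=0.0015; V=0.422222+0.004444+0.001481=0.4281
k=5 load: inc=0.001481, refl=0.001481·0.200000=0.0003; V=0.426667+0.001481+0.000296=0.4284
k=6 src: inc=0.000296, refl=0.000296·0.333333=0.0001; V=0.428148+0.000296+0.000099=0.4285
k=7 load: inc=0.000099, refl=0.000099·0.200000=0.0000; V=0.428444+0.000099+0.000020=0.4286
k=8 src: inc=0.000020, refl=0.000020·0.333333=0.0000; V=0.428543+0.000020+0.000007=0.4286
k=9 load: inc=0.000007, refl=0.000007·0.200000=0.0000; V=0.428563+0.000007+0.000001=0.4286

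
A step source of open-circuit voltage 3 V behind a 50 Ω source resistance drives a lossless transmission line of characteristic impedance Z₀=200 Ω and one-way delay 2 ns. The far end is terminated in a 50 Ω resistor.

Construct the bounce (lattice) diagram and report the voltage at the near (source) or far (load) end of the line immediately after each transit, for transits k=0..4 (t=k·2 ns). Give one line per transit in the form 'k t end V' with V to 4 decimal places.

Γ_L=-0.600000, Γ_S=-0.600000; launch V₁=3·200/250=2.400000
k=0 src: V=2.4000
k=1 load: inc=2.400000, refl=2.400000·-0.600000=-1.4400; V=0.000000+2.400000+-1.440000=0.9600
k=2 src: inc=-1.440000, refl=-1.440000·-0.600000=0.8640; V=2.400000+-1.440000+0.864000=1.8240
k=3 load: inc=0.864000, refl=0.864000·-0.600000=-0.5184; V=0.960000+0.864000+-0.518400=1.3056
k=4 src: inc=-0.518400, refl=-0.518400·-0.600000=0.3110; V=1.824000+-0.518400+0.311040=1.6166

0 0 source 2.4000
1 2 load 0.9600
2 4 source 1.8240
3 6 load 1.3056
4 8 source 1.6166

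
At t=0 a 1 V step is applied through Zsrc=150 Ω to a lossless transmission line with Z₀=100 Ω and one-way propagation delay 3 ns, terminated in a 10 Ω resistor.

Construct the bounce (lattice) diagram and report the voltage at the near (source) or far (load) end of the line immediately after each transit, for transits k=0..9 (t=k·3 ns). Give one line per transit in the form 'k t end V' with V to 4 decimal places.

0 0 source 0.4000
1 3 load 0.0727
2 6 source 0.0073
3 9 load 0.0608
4 12 source 0.0715
5 15 load 0.0628
6 18 source 0.0610
7 21 load 0.0625
8 24 source 0.0627
9 27 load 0.0625

Γ_L=-0.818182, Γ_S=0.200000; launch V₁=1·100/250=0.400000
k=0 src: V=0.4000
k=1 load: inc=0.400000, refl=0.400000·-0.818182=-0.3273; V=0.000000+0.400000+-0.327273=0.0727
k=2 src: inc=-0.327273, refl=-0.327273·0.200000=-0.0655; V=0.400000+-0.327273+-0.065455=0.0073
k=3 load: inc=-0.065455, refl=-0.065455·-0.818182=0.0536; V=0.072727+-0.065455+0.053554=0.0608
k=4 src: inc=0.053554, refl=0.053554·0.200000=0.0107; V=0.007273+0.053554+0.010711=0.0715
k=5 load: inc=0.010711, refl=0.010711·-0.818182=-0.0088; V=0.060826+0.010711+-0.008763=0.0628
k=6 src: inc=-0.008763, refl=-0.008763·0.200000=-0.0018; V=0.071537+-0.008763+-0.001753=0.0610
k=7 load: inc=-0.001753, refl=-0.001753·-0.818182=0.0014; V=0.062774+-0.001753+0.001434=0.0625
k=8 src: inc=0.001434, refl=0.001434·0.200000=0.0003; V=0.061021+0.001434+0.000287=0.0627
k=9 load: inc=0.000287, refl=0.000287·-0.818182=-0.0002; V=0.062455+0.000287+-0.000235=0.0625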